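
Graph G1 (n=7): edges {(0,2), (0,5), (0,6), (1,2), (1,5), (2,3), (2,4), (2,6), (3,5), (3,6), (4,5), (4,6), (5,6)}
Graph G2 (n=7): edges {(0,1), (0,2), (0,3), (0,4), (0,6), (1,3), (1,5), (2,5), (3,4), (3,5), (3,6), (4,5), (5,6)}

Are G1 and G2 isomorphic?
Yes, isomorphic

The graphs are isomorphic.
One valid mapping φ: V(G1) → V(G2): 0→6, 1→2, 2→0, 3→4, 4→1, 5→5, 6→3

Verify φ preserves adjacency — for each edge of G1, its image is an edge of G2:
  (0,2) → (φ(0),φ(2)) = (0,6) ∈ E(G2) ✓
  (0,5) → (φ(0),φ(5)) = (5,6) ∈ E(G2) ✓
  (0,6) → (φ(0),φ(6)) = (3,6) ∈ E(G2) ✓
  (1,2) → (φ(1),φ(2)) = (0,2) ∈ E(G2) ✓
  (1,5) → (φ(1),φ(5)) = (2,5) ∈ E(G2) ✓
  (2,3) → (φ(2),φ(3)) = (0,4) ∈ E(G2) ✓
  (2,4) → (φ(2),φ(4)) = (0,1) ∈ E(G2) ✓
  (2,6) → (φ(2),φ(6)) = (0,3) ∈ E(G2) ✓
  (3,5) → (φ(3),φ(5)) = (4,5) ∈ E(G2) ✓
  (3,6) → (φ(3),φ(6)) = (3,4) ∈ E(G2) ✓
  (4,5) → (φ(4),φ(5)) = (1,5) ∈ E(G2) ✓
  (4,6) → (φ(4),φ(6)) = (1,3) ∈ E(G2) ✓
  (5,6) → (φ(5),φ(6)) = (3,5) ∈ E(G2) ✓
All 13 edges of G1 map to edges of G2, and |E(G1)| = |E(G2)| = 13, so φ is a bijection on edges as well as vertices. Hence G1 ≅ G2.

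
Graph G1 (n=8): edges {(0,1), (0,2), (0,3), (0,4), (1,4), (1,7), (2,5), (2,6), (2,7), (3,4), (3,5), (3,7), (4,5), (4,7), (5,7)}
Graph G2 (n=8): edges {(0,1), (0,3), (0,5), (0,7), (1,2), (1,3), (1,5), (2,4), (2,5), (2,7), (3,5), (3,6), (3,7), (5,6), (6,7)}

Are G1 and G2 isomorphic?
Yes, isomorphic

The graphs are isomorphic.
One valid mapping φ: V(G1) → V(G2): 0→7, 1→6, 2→2, 3→0, 4→3, 5→1, 6→4, 7→5

Verify φ preserves adjacency — for each edge of G1, its image is an edge of G2:
  (0,1) → (φ(0),φ(1)) = (6,7) ∈ E(G2) ✓
  (0,2) → (φ(0),φ(2)) = (2,7) ∈ E(G2) ✓
  (0,3) → (φ(0),φ(3)) = (0,7) ∈ E(G2) ✓
  (0,4) → (φ(0),φ(4)) = (3,7) ∈ E(G2) ✓
  (1,4) → (φ(1),φ(4)) = (3,6) ∈ E(G2) ✓
  (1,7) → (φ(1),φ(7)) = (5,6) ∈ E(G2) ✓
  (2,5) → (φ(2),φ(5)) = (1,2) ∈ E(G2) ✓
  (2,6) → (φ(2),φ(6)) = (2,4) ∈ E(G2) ✓
  (2,7) → (φ(2),φ(7)) = (2,5) ∈ E(G2) ✓
  (3,4) → (φ(3),φ(4)) = (0,3) ∈ E(G2) ✓
  (3,5) → (φ(3),φ(5)) = (0,1) ∈ E(G2) ✓
  (3,7) → (φ(3),φ(7)) = (0,5) ∈ E(G2) ✓
  (4,5) → (φ(4),φ(5)) = (1,3) ∈ E(G2) ✓
  (4,7) → (φ(4),φ(7)) = (3,5) ∈ E(G2) ✓
  (5,7) → (φ(5),φ(7)) = (1,5) ∈ E(G2) ✓
All 15 edges of G1 map to edges of G2, and |E(G1)| = |E(G2)| = 15, so φ is a bijection on edges as well as vertices. Hence G1 ≅ G2.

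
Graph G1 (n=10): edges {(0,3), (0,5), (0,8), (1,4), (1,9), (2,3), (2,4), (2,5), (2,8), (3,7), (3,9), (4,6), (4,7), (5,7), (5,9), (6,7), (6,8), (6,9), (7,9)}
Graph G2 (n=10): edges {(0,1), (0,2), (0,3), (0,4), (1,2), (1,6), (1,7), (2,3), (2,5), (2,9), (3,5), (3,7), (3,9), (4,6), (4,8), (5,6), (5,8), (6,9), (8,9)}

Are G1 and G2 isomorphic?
Yes, isomorphic

The graphs are isomorphic.
One valid mapping φ: V(G1) → V(G2): 0→8, 1→7, 2→6, 3→9, 4→1, 5→5, 6→0, 7→2, 8→4, 9→3

Verify φ preserves adjacency — for each edge of G1, its image is an edge of G2:
  (0,3) → (φ(0),φ(3)) = (8,9) ∈ E(G2) ✓
  (0,5) → (φ(0),φ(5)) = (5,8) ∈ E(G2) ✓
  (0,8) → (φ(0),φ(8)) = (4,8) ∈ E(G2) ✓
  (1,4) → (φ(1),φ(4)) = (1,7) ∈ E(G2) ✓
  (1,9) → (φ(1),φ(9)) = (3,7) ∈ E(G2) ✓
  (2,3) → (φ(2),φ(3)) = (6,9) ∈ E(G2) ✓
  (2,4) → (φ(2),φ(4)) = (1,6) ∈ E(G2) ✓
  (2,5) → (φ(2),φ(5)) = (5,6) ∈ E(G2) ✓
  (2,8) → (φ(2),φ(8)) = (4,6) ∈ E(G2) ✓
  (3,7) → (φ(3),φ(7)) = (2,9) ∈ E(G2) ✓
  (3,9) → (φ(3),φ(9)) = (3,9) ∈ E(G2) ✓
  (4,6) → (φ(4),φ(6)) = (0,1) ∈ E(G2) ✓
  (4,7) → (φ(4),φ(7)) = (1,2) ∈ E(G2) ✓
  (5,7) → (φ(5),φ(7)) = (2,5) ∈ E(G2) ✓
  (5,9) → (φ(5),φ(9)) = (3,5) ∈ E(G2) ✓
  (6,7) → (φ(6),φ(7)) = (0,2) ∈ E(G2) ✓
  (6,8) → (φ(6),φ(8)) = (0,4) ∈ E(G2) ✓
  (6,9) → (φ(6),φ(9)) = (0,3) ∈ E(G2) ✓
  (7,9) → (φ(7),φ(9)) = (2,3) ∈ E(G2) ✓
All 19 edges of G1 map to edges of G2, and |E(G1)| = |E(G2)| = 19, so φ is a bijection on edges as well as vertices. Hence G1 ≅ G2.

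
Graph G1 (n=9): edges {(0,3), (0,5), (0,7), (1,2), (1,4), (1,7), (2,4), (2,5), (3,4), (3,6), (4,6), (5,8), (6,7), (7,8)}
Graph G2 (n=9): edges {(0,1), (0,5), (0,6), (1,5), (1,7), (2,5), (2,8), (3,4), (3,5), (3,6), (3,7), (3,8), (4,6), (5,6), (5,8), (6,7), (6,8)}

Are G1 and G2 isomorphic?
No, not isomorphic

The graphs are NOT isomorphic.

Counting triangles (3-cliques): G1 has 2, G2 has 9.
Triangle count is an isomorphism invariant, so differing triangle counts rule out isomorphism.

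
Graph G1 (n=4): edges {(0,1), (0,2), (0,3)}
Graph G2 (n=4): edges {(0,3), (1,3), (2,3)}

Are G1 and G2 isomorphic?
Yes, isomorphic

The graphs are isomorphic.
One valid mapping φ: V(G1) → V(G2): 0→3, 1→1, 2→2, 3→0

Verify φ preserves adjacency — for each edge of G1, its image is an edge of G2:
  (0,1) → (φ(0),φ(1)) = (1,3) ∈ E(G2) ✓
  (0,2) → (φ(0),φ(2)) = (2,3) ∈ E(G2) ✓
  (0,3) → (φ(0),φ(3)) = (0,3) ∈ E(G2) ✓
All 3 edges of G1 map to edges of G2, and |E(G1)| = |E(G2)| = 3, so φ is a bijection on edges as well as vertices. Hence G1 ≅ G2.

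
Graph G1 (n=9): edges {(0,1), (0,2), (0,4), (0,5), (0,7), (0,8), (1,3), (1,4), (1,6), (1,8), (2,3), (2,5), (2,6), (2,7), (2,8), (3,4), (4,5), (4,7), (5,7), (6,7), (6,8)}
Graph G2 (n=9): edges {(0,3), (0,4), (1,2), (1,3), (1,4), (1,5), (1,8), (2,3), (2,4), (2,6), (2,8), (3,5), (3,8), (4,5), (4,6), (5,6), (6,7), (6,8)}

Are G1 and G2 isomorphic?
No, not isomorphic

The graphs are NOT isomorphic.

Counting triangles (3-cliques): G1 has 14, G2 has 10.
Triangle count is an isomorphism invariant, so differing triangle counts rule out isomorphism.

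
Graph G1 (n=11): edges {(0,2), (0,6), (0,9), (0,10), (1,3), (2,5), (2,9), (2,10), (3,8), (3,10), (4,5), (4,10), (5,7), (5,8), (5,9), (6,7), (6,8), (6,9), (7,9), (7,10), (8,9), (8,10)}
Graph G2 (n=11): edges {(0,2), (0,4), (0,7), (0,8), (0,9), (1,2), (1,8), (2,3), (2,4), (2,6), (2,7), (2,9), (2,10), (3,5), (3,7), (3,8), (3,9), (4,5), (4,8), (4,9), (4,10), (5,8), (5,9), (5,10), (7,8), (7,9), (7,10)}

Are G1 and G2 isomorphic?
No, not isomorphic

The graphs are NOT isomorphic.

Degrees in G1: deg(0)=4, deg(1)=1, deg(2)=4, deg(3)=3, deg(4)=2, deg(5)=5, deg(6)=4, deg(7)=4, deg(8)=5, deg(9)=6, deg(10)=6.
Sorted degree sequence of G1: [6, 6, 5, 5, 4, 4, 4, 4, 3, 2, 1].
Degrees in G2: deg(0)=5, deg(1)=2, deg(2)=8, deg(3)=5, deg(4)=6, deg(5)=5, deg(6)=1, deg(7)=6, deg(8)=6, deg(9)=6, deg(10)=4.
Sorted degree sequence of G2: [8, 6, 6, 6, 6, 5, 5, 5, 4, 2, 1].
The (sorted) degree sequence is an isomorphism invariant, so since G1 and G2 have different degree sequences they cannot be isomorphic.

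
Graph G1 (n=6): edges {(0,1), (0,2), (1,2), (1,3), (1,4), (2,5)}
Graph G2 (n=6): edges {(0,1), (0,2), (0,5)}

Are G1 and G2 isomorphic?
No, not isomorphic

The graphs are NOT isomorphic.

Connected components of G1: 1 component(s) with vertex sets [[0, 1, 2, 3, 4, 5]], sizes [6].
Connected components of G2: 3 component(s) with vertex sets [[3], [4], [0, 1, 2, 5]], sizes [1, 1, 4].
The number of connected components (and the multiset of component sizes) is an isomorphism invariant — an isomorphism maps each component of G1 bijectively onto a component of G2. Since G1 has 1 component(s) and G2 has 3, they cannot be isomorphic.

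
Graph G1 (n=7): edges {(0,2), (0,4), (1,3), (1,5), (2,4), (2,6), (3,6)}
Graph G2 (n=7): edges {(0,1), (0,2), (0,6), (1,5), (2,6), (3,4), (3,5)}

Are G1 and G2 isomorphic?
Yes, isomorphic

The graphs are isomorphic.
One valid mapping φ: V(G1) → V(G2): 0→2, 1→3, 2→0, 3→5, 4→6, 5→4, 6→1

Verify φ preserves adjacency — for each edge of G1, its image is an edge of G2:
  (0,2) → (φ(0),φ(2)) = (0,2) ∈ E(G2) ✓
  (0,4) → (φ(0),φ(4)) = (2,6) ∈ E(G2) ✓
  (1,3) → (φ(1),φ(3)) = (3,5) ∈ E(G2) ✓
  (1,5) → (φ(1),φ(5)) = (3,4) ∈ E(G2) ✓
  (2,4) → (φ(2),φ(4)) = (0,6) ∈ E(G2) ✓
  (2,6) → (φ(2),φ(6)) = (0,1) ∈ E(G2) ✓
  (3,6) → (φ(3),φ(6)) = (1,5) ∈ E(G2) ✓
All 7 edges of G1 map to edges of G2, and |E(G1)| = |E(G2)| = 7, so φ is a bijection on edges as well as vertices. Hence G1 ≅ G2.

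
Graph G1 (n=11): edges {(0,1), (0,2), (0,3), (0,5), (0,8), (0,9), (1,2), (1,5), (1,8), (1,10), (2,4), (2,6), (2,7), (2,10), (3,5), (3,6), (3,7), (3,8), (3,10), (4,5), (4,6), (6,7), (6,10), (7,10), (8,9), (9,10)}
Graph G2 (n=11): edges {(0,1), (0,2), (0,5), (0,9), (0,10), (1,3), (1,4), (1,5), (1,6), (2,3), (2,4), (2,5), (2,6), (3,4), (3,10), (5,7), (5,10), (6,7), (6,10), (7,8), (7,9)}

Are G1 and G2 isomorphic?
No, not isomorphic

The graphs are NOT isomorphic.

Counting triangles (3-cliques): G1 has 15, G2 has 5.
Triangle count is an isomorphism invariant, so differing triangle counts rule out isomorphism.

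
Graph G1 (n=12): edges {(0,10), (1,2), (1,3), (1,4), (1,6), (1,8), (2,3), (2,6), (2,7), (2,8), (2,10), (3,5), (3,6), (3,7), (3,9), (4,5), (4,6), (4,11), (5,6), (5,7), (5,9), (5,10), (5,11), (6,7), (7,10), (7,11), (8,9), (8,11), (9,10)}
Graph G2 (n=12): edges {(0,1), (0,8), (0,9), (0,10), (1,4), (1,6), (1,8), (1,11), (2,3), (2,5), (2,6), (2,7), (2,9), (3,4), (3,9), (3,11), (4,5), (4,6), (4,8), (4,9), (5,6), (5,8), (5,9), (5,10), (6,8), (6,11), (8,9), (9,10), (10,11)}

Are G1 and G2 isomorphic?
Yes, isomorphic

The graphs are isomorphic.
One valid mapping φ: V(G1) → V(G2): 0→7, 1→1, 2→6, 3→4, 4→0, 5→9, 6→8, 7→5, 8→11, 9→3, 10→2, 11→10

Verify φ preserves adjacency — for each edge of G1, its image is an edge of G2:
  (0,10) → (φ(0),φ(10)) = (2,7) ∈ E(G2) ✓
  (1,2) → (φ(1),φ(2)) = (1,6) ∈ E(G2) ✓
  (1,3) → (φ(1),φ(3)) = (1,4) ∈ E(G2) ✓
  (1,4) → (φ(1),φ(4)) = (0,1) ∈ E(G2) ✓
  (1,6) → (φ(1),φ(6)) = (1,8) ∈ E(G2) ✓
  (1,8) → (φ(1),φ(8)) = (1,11) ∈ E(G2) ✓
  (2,3) → (φ(2),φ(3)) = (4,6) ∈ E(G2) ✓
  (2,6) → (φ(2),φ(6)) = (6,8) ∈ E(G2) ✓
  (2,7) → (φ(2),φ(7)) = (5,6) ∈ E(G2) ✓
  (2,8) → (φ(2),φ(8)) = (6,11) ∈ E(G2) ✓
  (2,10) → (φ(2),φ(10)) = (2,6) ∈ E(G2) ✓
  (3,5) → (φ(3),φ(5)) = (4,9) ∈ E(G2) ✓
  (3,6) → (φ(3),φ(6)) = (4,8) ∈ E(G2) ✓
  (3,7) → (φ(3),φ(7)) = (4,5) ∈ E(G2) ✓
  (3,9) → (φ(3),φ(9)) = (3,4) ∈ E(G2) ✓
  (4,5) → (φ(4),φ(5)) = (0,9) ∈ E(G2) ✓
  (4,6) → (φ(4),φ(6)) = (0,8) ∈ E(G2) ✓
  (4,11) → (φ(4),φ(11)) = (0,10) ∈ E(G2) ✓
  (5,6) → (φ(5),φ(6)) = (8,9) ∈ E(G2) ✓
  (5,7) → (φ(5),φ(7)) = (5,9) ∈ E(G2) ✓
  (5,9) → (φ(5),φ(9)) = (3,9) ∈ E(G2) ✓
  (5,10) → (φ(5),φ(10)) = (2,9) ∈ E(G2) ✓
  (5,11) → (φ(5),φ(11)) = (9,10) ∈ E(G2) ✓
  (6,7) → (φ(6),φ(7)) = (5,8) ∈ E(G2) ✓
  (7,10) → (φ(7),φ(10)) = (2,5) ∈ E(G2) ✓
  (7,11) → (φ(7),φ(11)) = (5,10) ∈ E(G2) ✓
  (8,9) → (φ(8),φ(9)) = (3,11) ∈ E(G2) ✓
  (8,11) → (φ(8),φ(11)) = (10,11) ∈ E(G2) ✓
  (9,10) → (φ(9),φ(10)) = (2,3) ∈ E(G2) ✓
All 29 edges of G1 map to edges of G2, and |E(G1)| = |E(G2)| = 29, so φ is a bijection on edges as well as vertices. Hence G1 ≅ G2.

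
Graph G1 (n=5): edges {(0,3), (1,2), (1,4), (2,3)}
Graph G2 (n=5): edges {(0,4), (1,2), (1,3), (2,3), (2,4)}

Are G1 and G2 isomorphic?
No, not isomorphic

The graphs are NOT isomorphic.

Counting triangles (3-cliques): G1 has 0, G2 has 1.
Triangle count is an isomorphism invariant, so differing triangle counts rule out isomorphism.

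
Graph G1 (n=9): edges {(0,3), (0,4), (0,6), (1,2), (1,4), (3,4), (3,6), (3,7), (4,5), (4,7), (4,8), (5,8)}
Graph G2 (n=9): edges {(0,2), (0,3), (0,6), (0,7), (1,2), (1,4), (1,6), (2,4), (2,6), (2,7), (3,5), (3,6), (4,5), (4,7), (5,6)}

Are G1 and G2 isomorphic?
No, not isomorphic

The graphs are NOT isomorphic.

Counting triangles (3-cliques): G1 has 4, G2 has 7.
Triangle count is an isomorphism invariant, so differing triangle counts rule out isomorphism.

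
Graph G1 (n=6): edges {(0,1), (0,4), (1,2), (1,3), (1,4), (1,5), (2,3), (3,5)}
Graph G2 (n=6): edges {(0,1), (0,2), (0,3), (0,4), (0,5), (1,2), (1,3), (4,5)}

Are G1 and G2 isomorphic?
Yes, isomorphic

The graphs are isomorphic.
One valid mapping φ: V(G1) → V(G2): 0→4, 1→0, 2→2, 3→1, 4→5, 5→3

Verify φ preserves adjacency — for each edge of G1, its image is an edge of G2:
  (0,1) → (φ(0),φ(1)) = (0,4) ∈ E(G2) ✓
  (0,4) → (φ(0),φ(4)) = (4,5) ∈ E(G2) ✓
  (1,2) → (φ(1),φ(2)) = (0,2) ∈ E(G2) ✓
  (1,3) → (φ(1),φ(3)) = (0,1) ∈ E(G2) ✓
  (1,4) → (φ(1),φ(4)) = (0,5) ∈ E(G2) ✓
  (1,5) → (φ(1),φ(5)) = (0,3) ∈ E(G2) ✓
  (2,3) → (φ(2),φ(3)) = (1,2) ∈ E(G2) ✓
  (3,5) → (φ(3),φ(5)) = (1,3) ∈ E(G2) ✓
All 8 edges of G1 map to edges of G2, and |E(G1)| = |E(G2)| = 8, so φ is a bijection on edges as well as vertices. Hence G1 ≅ G2.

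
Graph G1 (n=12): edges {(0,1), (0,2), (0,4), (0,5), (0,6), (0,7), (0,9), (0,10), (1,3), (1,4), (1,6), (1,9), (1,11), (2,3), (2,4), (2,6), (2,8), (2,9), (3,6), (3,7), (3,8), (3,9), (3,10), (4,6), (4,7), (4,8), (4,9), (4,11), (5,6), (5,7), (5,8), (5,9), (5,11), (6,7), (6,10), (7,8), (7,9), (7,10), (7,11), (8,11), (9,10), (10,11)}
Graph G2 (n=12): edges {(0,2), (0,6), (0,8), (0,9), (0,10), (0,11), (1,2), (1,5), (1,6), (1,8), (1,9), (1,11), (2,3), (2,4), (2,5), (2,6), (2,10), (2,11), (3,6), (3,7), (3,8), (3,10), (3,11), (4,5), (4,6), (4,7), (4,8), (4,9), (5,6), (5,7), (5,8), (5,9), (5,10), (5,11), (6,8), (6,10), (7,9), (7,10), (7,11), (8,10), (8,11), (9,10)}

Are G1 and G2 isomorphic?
Yes, isomorphic

The graphs are isomorphic.
One valid mapping φ: V(G1) → V(G2): 0→6, 1→0, 2→3, 3→11, 4→10, 5→4, 6→2, 7→5, 8→7, 9→8, 10→1, 11→9

Verify φ preserves adjacency — for each edge of G1, its image is an edge of G2:
  (0,1) → (φ(0),φ(1)) = (0,6) ∈ E(G2) ✓
  (0,2) → (φ(0),φ(2)) = (3,6) ∈ E(G2) ✓
  (0,4) → (φ(0),φ(4)) = (6,10) ∈ E(G2) ✓
  (0,5) → (φ(0),φ(5)) = (4,6) ∈ E(G2) ✓
  (0,6) → (φ(0),φ(6)) = (2,6) ∈ E(G2) ✓
  (0,7) → (φ(0),φ(7)) = (5,6) ∈ E(G2) ✓
  (0,9) → (φ(0),φ(9)) = (6,8) ∈ E(G2) ✓
  (0,10) → (φ(0),φ(10)) = (1,6) ∈ E(G2) ✓
  (1,3) → (φ(1),φ(3)) = (0,11) ∈ E(G2) ✓
  (1,4) → (φ(1),φ(4)) = (0,10) ∈ E(G2) ✓
  (1,6) → (φ(1),φ(6)) = (0,2) ∈ E(G2) ✓
  (1,9) → (φ(1),φ(9)) = (0,8) ∈ E(G2) ✓
  (1,11) → (φ(1),φ(11)) = (0,9) ∈ E(G2) ✓
  (2,3) → (φ(2),φ(3)) = (3,11) ∈ E(G2) ✓
  (2,4) → (φ(2),φ(4)) = (3,10) ∈ E(G2) ✓
  (2,6) → (φ(2),φ(6)) = (2,3) ∈ E(G2) ✓
  (2,8) → (φ(2),φ(8)) = (3,7) ∈ E(G2) ✓
  (2,9) → (φ(2),φ(9)) = (3,8) ∈ E(G2) ✓
  (3,6) → (φ(3),φ(6)) = (2,11) ∈ E(G2) ✓
  (3,7) → (φ(3),φ(7)) = (5,11) ∈ E(G2) ✓
  (3,8) → (φ(3),φ(8)) = (7,11) ∈ E(G2) ✓
  (3,9) → (φ(3),φ(9)) = (8,11) ∈ E(G2) ✓
  (3,10) → (φ(3),φ(10)) = (1,11) ∈ E(G2) ✓
  (4,6) → (φ(4),φ(6)) = (2,10) ∈ E(G2) ✓
  (4,7) → (φ(4),φ(7)) = (5,10) ∈ E(G2) ✓
  (4,8) → (φ(4),φ(8)) = (7,10) ∈ E(G2) ✓
  (4,9) → (φ(4),φ(9)) = (8,10) ∈ E(G2) ✓
  (4,11) → (φ(4),φ(11)) = (9,10) ∈ E(G2) ✓
  (5,6) → (φ(5),φ(6)) = (2,4) ∈ E(G2) ✓
  (5,7) → (φ(5),φ(7)) = (4,5) ∈ E(G2) ✓
  (5,8) → (φ(5),φ(8)) = (4,7) ∈ E(G2) ✓
  (5,9) → (φ(5),φ(9)) = (4,8) ∈ E(G2) ✓
  (5,11) → (φ(5),φ(11)) = (4,9) ∈ E(G2) ✓
  (6,7) → (φ(6),φ(7)) = (2,5) ∈ E(G2) ✓
  (6,10) → (φ(6),φ(10)) = (1,2) ∈ E(G2) ✓
  (7,8) → (φ(7),φ(8)) = (5,7) ∈ E(G2) ✓
  (7,9) → (φ(7),φ(9)) = (5,8) ∈ E(G2) ✓
  (7,10) → (φ(7),φ(10)) = (1,5) ∈ E(G2) ✓
  (7,11) → (φ(7),φ(11)) = (5,9) ∈ E(G2) ✓
  (8,11) → (φ(8),φ(11)) = (7,9) ∈ E(G2) ✓
  (9,10) → (φ(9),φ(10)) = (1,8) ∈ E(G2) ✓
  (10,11) → (φ(10),φ(11)) = (1,9) ∈ E(G2) ✓
All 42 edges of G1 map to edges of G2, and |E(G1)| = |E(G2)| = 42, so φ is a bijection on edges as well as vertices. Hence G1 ≅ G2.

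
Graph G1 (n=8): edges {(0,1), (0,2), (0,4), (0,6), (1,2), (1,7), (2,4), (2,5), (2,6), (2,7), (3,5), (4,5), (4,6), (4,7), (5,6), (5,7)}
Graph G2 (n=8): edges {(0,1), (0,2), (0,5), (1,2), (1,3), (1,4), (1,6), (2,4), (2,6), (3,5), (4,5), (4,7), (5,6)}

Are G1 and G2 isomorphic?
No, not isomorphic

The graphs are NOT isomorphic.

Counting triangles (3-cliques): G1 has 12, G2 has 3.
Triangle count is an isomorphism invariant, so differing triangle counts rule out isomorphism.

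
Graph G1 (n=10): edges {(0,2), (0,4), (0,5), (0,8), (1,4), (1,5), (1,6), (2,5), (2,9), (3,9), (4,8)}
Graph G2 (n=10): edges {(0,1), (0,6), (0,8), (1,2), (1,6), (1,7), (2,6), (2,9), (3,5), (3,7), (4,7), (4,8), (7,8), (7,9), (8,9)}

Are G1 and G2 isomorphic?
No, not isomorphic

The graphs are NOT isomorphic.

Degrees in G1: deg(0)=4, deg(1)=3, deg(2)=3, deg(3)=1, deg(4)=3, deg(5)=3, deg(6)=1, deg(7)=0, deg(8)=2, deg(9)=2.
Sorted degree sequence of G1: [4, 3, 3, 3, 3, 2, 2, 1, 1, 0].
Degrees in G2: deg(0)=3, deg(1)=4, deg(2)=3, deg(3)=2, deg(4)=2, deg(5)=1, deg(6)=3, deg(7)=5, deg(8)=4, deg(9)=3.
Sorted degree sequence of G2: [5, 4, 4, 3, 3, 3, 3, 2, 2, 1].
The (sorted) degree sequence is an isomorphism invariant, so since G1 and G2 have different degree sequences they cannot be isomorphic.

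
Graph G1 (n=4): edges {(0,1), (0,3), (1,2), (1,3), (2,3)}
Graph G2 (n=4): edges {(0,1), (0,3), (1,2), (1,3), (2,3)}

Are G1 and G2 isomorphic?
Yes, isomorphic

The graphs are isomorphic.
One valid mapping φ: V(G1) → V(G2): 0→2, 1→1, 2→0, 3→3

Verify φ preserves adjacency — for each edge of G1, its image is an edge of G2:
  (0,1) → (φ(0),φ(1)) = (1,2) ∈ E(G2) ✓
  (0,3) → (φ(0),φ(3)) = (2,3) ∈ E(G2) ✓
  (1,2) → (φ(1),φ(2)) = (0,1) ∈ E(G2) ✓
  (1,3) → (φ(1),φ(3)) = (1,3) ∈ E(G2) ✓
  (2,3) → (φ(2),φ(3)) = (0,3) ∈ E(G2) ✓
All 5 edges of G1 map to edges of G2, and |E(G1)| = |E(G2)| = 5, so φ is a bijection on edges as well as vertices. Hence G1 ≅ G2.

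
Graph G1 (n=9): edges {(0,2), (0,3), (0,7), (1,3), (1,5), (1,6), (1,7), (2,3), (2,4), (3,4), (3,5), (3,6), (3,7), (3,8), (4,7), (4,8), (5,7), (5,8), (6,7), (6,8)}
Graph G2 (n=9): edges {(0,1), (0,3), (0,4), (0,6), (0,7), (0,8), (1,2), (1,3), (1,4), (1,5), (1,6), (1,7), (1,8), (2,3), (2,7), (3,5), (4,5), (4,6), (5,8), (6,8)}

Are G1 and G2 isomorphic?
Yes, isomorphic

The graphs are isomorphic.
One valid mapping φ: V(G1) → V(G2): 0→7, 1→6, 2→2, 3→1, 4→3, 5→8, 6→4, 7→0, 8→5

Verify φ preserves adjacency — for each edge of G1, its image is an edge of G2:
  (0,2) → (φ(0),φ(2)) = (2,7) ∈ E(G2) ✓
  (0,3) → (φ(0),φ(3)) = (1,7) ∈ E(G2) ✓
  (0,7) → (φ(0),φ(7)) = (0,7) ∈ E(G2) ✓
  (1,3) → (φ(1),φ(3)) = (1,6) ∈ E(G2) ✓
  (1,5) → (φ(1),φ(5)) = (6,8) ∈ E(G2) ✓
  (1,6) → (φ(1),φ(6)) = (4,6) ∈ E(G2) ✓
  (1,7) → (φ(1),φ(7)) = (0,6) ∈ E(G2) ✓
  (2,3) → (φ(2),φ(3)) = (1,2) ∈ E(G2) ✓
  (2,4) → (φ(2),φ(4)) = (2,3) ∈ E(G2) ✓
  (3,4) → (φ(3),φ(4)) = (1,3) ∈ E(G2) ✓
  (3,5) → (φ(3),φ(5)) = (1,8) ∈ E(G2) ✓
  (3,6) → (φ(3),φ(6)) = (1,4) ∈ E(G2) ✓
  (3,7) → (φ(3),φ(7)) = (0,1) ∈ E(G2) ✓
  (3,8) → (φ(3),φ(8)) = (1,5) ∈ E(G2) ✓
  (4,7) → (φ(4),φ(7)) = (0,3) ∈ E(G2) ✓
  (4,8) → (φ(4),φ(8)) = (3,5) ∈ E(G2) ✓
  (5,7) → (φ(5),φ(7)) = (0,8) ∈ E(G2) ✓
  (5,8) → (φ(5),φ(8)) = (5,8) ∈ E(G2) ✓
  (6,7) → (φ(6),φ(7)) = (0,4) ∈ E(G2) ✓
  (6,8) → (φ(6),φ(8)) = (4,5) ∈ E(G2) ✓
All 20 edges of G1 map to edges of G2, and |E(G1)| = |E(G2)| = 20, so φ is a bijection on edges as well as vertices. Hence G1 ≅ G2.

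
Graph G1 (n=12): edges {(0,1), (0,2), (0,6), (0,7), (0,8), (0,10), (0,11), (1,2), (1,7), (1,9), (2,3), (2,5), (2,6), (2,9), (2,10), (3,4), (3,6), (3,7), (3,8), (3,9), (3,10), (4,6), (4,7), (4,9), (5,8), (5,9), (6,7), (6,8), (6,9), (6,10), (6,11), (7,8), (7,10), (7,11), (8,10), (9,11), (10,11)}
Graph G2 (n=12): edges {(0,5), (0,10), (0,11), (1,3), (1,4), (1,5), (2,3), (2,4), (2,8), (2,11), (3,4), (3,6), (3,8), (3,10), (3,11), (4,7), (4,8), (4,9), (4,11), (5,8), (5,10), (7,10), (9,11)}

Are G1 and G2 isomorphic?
No, not isomorphic

The graphs are NOT isomorphic.

Counting triangles (3-cliques): G1 has 40, G2 has 10.
Triangle count is an isomorphism invariant, so differing triangle counts rule out isomorphism.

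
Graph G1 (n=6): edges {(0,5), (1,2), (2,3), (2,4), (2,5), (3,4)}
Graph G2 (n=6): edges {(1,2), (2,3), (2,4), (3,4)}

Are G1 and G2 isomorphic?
No, not isomorphic

The graphs are NOT isomorphic.

Counting edges: G1 has 6 edge(s); G2 has 4 edge(s).
Edge count is an isomorphism invariant (a bijection on vertices induces a bijection on edges), so differing edge counts rule out isomorphism.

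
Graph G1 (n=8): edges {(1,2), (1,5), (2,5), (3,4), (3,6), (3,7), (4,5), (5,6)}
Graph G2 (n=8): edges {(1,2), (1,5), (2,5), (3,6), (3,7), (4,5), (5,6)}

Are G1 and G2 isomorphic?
No, not isomorphic

The graphs are NOT isomorphic.

Counting edges: G1 has 8 edge(s); G2 has 7 edge(s).
Edge count is an isomorphism invariant (a bijection on vertices induces a bijection on edges), so differing edge counts rule out isomorphism.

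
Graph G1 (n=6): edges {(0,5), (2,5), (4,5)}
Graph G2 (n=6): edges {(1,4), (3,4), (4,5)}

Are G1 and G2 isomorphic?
Yes, isomorphic

The graphs are isomorphic.
One valid mapping φ: V(G1) → V(G2): 0→3, 1→0, 2→5, 3→2, 4→1, 5→4

Verify φ preserves adjacency — for each edge of G1, its image is an edge of G2:
  (0,5) → (φ(0),φ(5)) = (3,4) ∈ E(G2) ✓
  (2,5) → (φ(2),φ(5)) = (4,5) ∈ E(G2) ✓
  (4,5) → (φ(4),φ(5)) = (1,4) ∈ E(G2) ✓
All 3 edges of G1 map to edges of G2, and |E(G1)| = |E(G2)| = 3, so φ is a bijection on edges as well as vertices. Hence G1 ≅ G2.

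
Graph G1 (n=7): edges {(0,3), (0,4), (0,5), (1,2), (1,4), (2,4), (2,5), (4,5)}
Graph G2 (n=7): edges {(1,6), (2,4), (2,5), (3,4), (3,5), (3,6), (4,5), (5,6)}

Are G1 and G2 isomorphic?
Yes, isomorphic

The graphs are isomorphic.
One valid mapping φ: V(G1) → V(G2): 0→6, 1→2, 2→4, 3→1, 4→5, 5→3, 6→0

Verify φ preserves adjacency — for each edge of G1, its image is an edge of G2:
  (0,3) → (φ(0),φ(3)) = (1,6) ∈ E(G2) ✓
  (0,4) → (φ(0),φ(4)) = (5,6) ∈ E(G2) ✓
  (0,5) → (φ(0),φ(5)) = (3,6) ∈ E(G2) ✓
  (1,2) → (φ(1),φ(2)) = (2,4) ∈ E(G2) ✓
  (1,4) → (φ(1),φ(4)) = (2,5) ∈ E(G2) ✓
  (2,4) → (φ(2),φ(4)) = (4,5) ∈ E(G2) ✓
  (2,5) → (φ(2),φ(5)) = (3,4) ∈ E(G2) ✓
  (4,5) → (φ(4),φ(5)) = (3,5) ∈ E(G2) ✓
All 8 edges of G1 map to edges of G2, and |E(G1)| = |E(G2)| = 8, so φ is a bijection on edges as well as vertices. Hence G1 ≅ G2.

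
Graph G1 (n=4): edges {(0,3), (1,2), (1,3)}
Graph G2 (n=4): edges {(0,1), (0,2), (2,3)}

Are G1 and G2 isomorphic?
Yes, isomorphic

The graphs are isomorphic.
One valid mapping φ: V(G1) → V(G2): 0→3, 1→0, 2→1, 3→2

Verify φ preserves adjacency — for each edge of G1, its image is an edge of G2:
  (0,3) → (φ(0),φ(3)) = (2,3) ∈ E(G2) ✓
  (1,2) → (φ(1),φ(2)) = (0,1) ∈ E(G2) ✓
  (1,3) → (φ(1),φ(3)) = (0,2) ∈ E(G2) ✓
All 3 edges of G1 map to edges of G2, and |E(G1)| = |E(G2)| = 3, so φ is a bijection on edges as well as vertices. Hence G1 ≅ G2.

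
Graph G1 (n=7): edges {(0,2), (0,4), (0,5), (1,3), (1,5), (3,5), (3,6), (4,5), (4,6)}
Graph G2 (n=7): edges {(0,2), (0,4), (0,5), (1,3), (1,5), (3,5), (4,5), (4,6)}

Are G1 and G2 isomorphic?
No, not isomorphic

The graphs are NOT isomorphic.

Counting edges: G1 has 9 edge(s); G2 has 8 edge(s).
Edge count is an isomorphism invariant (a bijection on vertices induces a bijection on edges), so differing edge counts rule out isomorphism.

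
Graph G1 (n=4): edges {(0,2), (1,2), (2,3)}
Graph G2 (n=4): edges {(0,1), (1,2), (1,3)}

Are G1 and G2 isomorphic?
Yes, isomorphic

The graphs are isomorphic.
One valid mapping φ: V(G1) → V(G2): 0→3, 1→2, 2→1, 3→0

Verify φ preserves adjacency — for each edge of G1, its image is an edge of G2:
  (0,2) → (φ(0),φ(2)) = (1,3) ∈ E(G2) ✓
  (1,2) → (φ(1),φ(2)) = (1,2) ∈ E(G2) ✓
  (2,3) → (φ(2),φ(3)) = (0,1) ∈ E(G2) ✓
All 3 edges of G1 map to edges of G2, and |E(G1)| = |E(G2)| = 3, so φ is a bijection on edges as well as vertices. Hence G1 ≅ G2.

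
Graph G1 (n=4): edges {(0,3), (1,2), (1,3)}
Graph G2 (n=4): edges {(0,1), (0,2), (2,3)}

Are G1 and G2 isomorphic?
Yes, isomorphic

The graphs are isomorphic.
One valid mapping φ: V(G1) → V(G2): 0→1, 1→2, 2→3, 3→0

Verify φ preserves adjacency — for each edge of G1, its image is an edge of G2:
  (0,3) → (φ(0),φ(3)) = (0,1) ∈ E(G2) ✓
  (1,2) → (φ(1),φ(2)) = (2,3) ∈ E(G2) ✓
  (1,3) → (φ(1),φ(3)) = (0,2) ∈ E(G2) ✓
All 3 edges of G1 map to edges of G2, and |E(G1)| = |E(G2)| = 3, so φ is a bijection on edges as well as vertices. Hence G1 ≅ G2.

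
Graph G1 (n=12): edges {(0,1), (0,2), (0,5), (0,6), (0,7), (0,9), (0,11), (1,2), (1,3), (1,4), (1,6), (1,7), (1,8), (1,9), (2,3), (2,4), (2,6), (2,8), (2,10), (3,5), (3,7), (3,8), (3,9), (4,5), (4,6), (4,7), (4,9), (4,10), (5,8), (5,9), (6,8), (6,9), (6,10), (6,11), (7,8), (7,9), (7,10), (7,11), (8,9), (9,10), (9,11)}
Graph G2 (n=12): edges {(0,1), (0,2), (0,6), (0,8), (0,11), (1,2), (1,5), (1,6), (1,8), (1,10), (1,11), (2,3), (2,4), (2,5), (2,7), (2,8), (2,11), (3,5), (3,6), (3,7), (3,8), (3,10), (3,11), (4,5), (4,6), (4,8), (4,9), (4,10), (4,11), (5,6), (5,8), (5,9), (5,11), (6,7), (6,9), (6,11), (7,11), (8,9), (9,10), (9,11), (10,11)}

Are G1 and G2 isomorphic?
Yes, isomorphic

The graphs are isomorphic.
One valid mapping φ: V(G1) → V(G2): 0→3, 1→5, 2→8, 3→9, 4→1, 5→10, 6→2, 7→6, 8→4, 9→11, 10→0, 11→7

Verify φ preserves adjacency — for each edge of G1, its image is an edge of G2:
  (0,1) → (φ(0),φ(1)) = (3,5) ∈ E(G2) ✓
  (0,2) → (φ(0),φ(2)) = (3,8) ∈ E(G2) ✓
  (0,5) → (φ(0),φ(5)) = (3,10) ∈ E(G2) ✓
  (0,6) → (φ(0),φ(6)) = (2,3) ∈ E(G2) ✓
  (0,7) → (φ(0),φ(7)) = (3,6) ∈ E(G2) ✓
  (0,9) → (φ(0),φ(9)) = (3,11) ∈ E(G2) ✓
  (0,11) → (φ(0),φ(11)) = (3,7) ∈ E(G2) ✓
  (1,2) → (φ(1),φ(2)) = (5,8) ∈ E(G2) ✓
  (1,3) → (φ(1),φ(3)) = (5,9) ∈ E(G2) ✓
  (1,4) → (φ(1),φ(4)) = (1,5) ∈ E(G2) ✓
  (1,6) → (φ(1),φ(6)) = (2,5) ∈ E(G2) ✓
  (1,7) → (φ(1),φ(7)) = (5,6) ∈ E(G2) ✓
  (1,8) → (φ(1),φ(8)) = (4,5) ∈ E(G2) ✓
  (1,9) → (φ(1),φ(9)) = (5,11) ∈ E(G2) ✓
  (2,3) → (φ(2),φ(3)) = (8,9) ∈ E(G2) ✓
  (2,4) → (φ(2),φ(4)) = (1,8) ∈ E(G2) ✓
  (2,6) → (φ(2),φ(6)) = (2,8) ∈ E(G2) ✓
  (2,8) → (φ(2),φ(8)) = (4,8) ∈ E(G2) ✓
  (2,10) → (φ(2),φ(10)) = (0,8) ∈ E(G2) ✓
  (3,5) → (φ(3),φ(5)) = (9,10) ∈ E(G2) ✓
  (3,7) → (φ(3),φ(7)) = (6,9) ∈ E(G2) ✓
  (3,8) → (φ(3),φ(8)) = (4,9) ∈ E(G2) ✓
  (3,9) → (φ(3),φ(9)) = (9,11) ∈ E(G2) ✓
  (4,5) → (φ(4),φ(5)) = (1,10) ∈ E(G2) ✓
  (4,6) → (φ(4),φ(6)) = (1,2) ∈ E(G2) ✓
  (4,7) → (φ(4),φ(7)) = (1,6) ∈ E(G2) ✓
  (4,9) → (φ(4),φ(9)) = (1,11) ∈ E(G2) ✓
  (4,10) → (φ(4),φ(10)) = (0,1) ∈ E(G2) ✓
  (5,8) → (φ(5),φ(8)) = (4,10) ∈ E(G2) ✓
  (5,9) → (φ(5),φ(9)) = (10,11) ∈ E(G2) ✓
  (6,8) → (φ(6),φ(8)) = (2,4) ∈ E(G2) ✓
  (6,9) → (φ(6),φ(9)) = (2,11) ∈ E(G2) ✓
  (6,10) → (φ(6),φ(10)) = (0,2) ∈ E(G2) ✓
  (6,11) → (φ(6),φ(11)) = (2,7) ∈ E(G2) ✓
  (7,8) → (φ(7),φ(8)) = (4,6) ∈ E(G2) ✓
  (7,9) → (φ(7),φ(9)) = (6,11) ∈ E(G2) ✓
  (7,10) → (φ(7),φ(10)) = (0,6) ∈ E(G2) ✓
  (7,11) → (φ(7),φ(11)) = (6,7) ∈ E(G2) ✓
  (8,9) → (φ(8),φ(9)) = (4,11) ∈ E(G2) ✓
  (9,10) → (φ(9),φ(10)) = (0,11) ∈ E(G2) ✓
  (9,11) → (φ(9),φ(11)) = (7,11) ∈ E(G2) ✓
All 41 edges of G1 map to edges of G2, and |E(G1)| = |E(G2)| = 41, so φ is a bijection on edges as well as vertices. Hence G1 ≅ G2.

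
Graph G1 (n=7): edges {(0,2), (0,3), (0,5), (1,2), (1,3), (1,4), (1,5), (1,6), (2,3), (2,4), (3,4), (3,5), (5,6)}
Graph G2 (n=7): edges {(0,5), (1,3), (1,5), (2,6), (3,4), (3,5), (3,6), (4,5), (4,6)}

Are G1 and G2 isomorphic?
No, not isomorphic

The graphs are NOT isomorphic.

Counting triangles (3-cliques): G1 has 8, G2 has 3.
Triangle count is an isomorphism invariant, so differing triangle counts rule out isomorphism.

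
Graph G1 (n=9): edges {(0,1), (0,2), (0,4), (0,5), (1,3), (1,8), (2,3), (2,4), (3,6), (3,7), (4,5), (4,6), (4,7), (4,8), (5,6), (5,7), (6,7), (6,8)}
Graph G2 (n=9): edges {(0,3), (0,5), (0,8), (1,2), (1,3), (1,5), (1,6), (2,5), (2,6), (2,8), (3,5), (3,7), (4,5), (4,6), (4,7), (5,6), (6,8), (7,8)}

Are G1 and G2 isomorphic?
Yes, isomorphic

The graphs are isomorphic.
One valid mapping φ: V(G1) → V(G2): 0→3, 1→7, 2→0, 3→8, 4→5, 5→1, 6→6, 7→2, 8→4

Verify φ preserves adjacency — for each edge of G1, its image is an edge of G2:
  (0,1) → (φ(0),φ(1)) = (3,7) ∈ E(G2) ✓
  (0,2) → (φ(0),φ(2)) = (0,3) ∈ E(G2) ✓
  (0,4) → (φ(0),φ(4)) = (3,5) ∈ E(G2) ✓
  (0,5) → (φ(0),φ(5)) = (1,3) ∈ E(G2) ✓
  (1,3) → (φ(1),φ(3)) = (7,8) ∈ E(G2) ✓
  (1,8) → (φ(1),φ(8)) = (4,7) ∈ E(G2) ✓
  (2,3) → (φ(2),φ(3)) = (0,8) ∈ E(G2) ✓
  (2,4) → (φ(2),φ(4)) = (0,5) ∈ E(G2) ✓
  (3,6) → (φ(3),φ(6)) = (6,8) ∈ E(G2) ✓
  (3,7) → (φ(3),φ(7)) = (2,8) ∈ E(G2) ✓
  (4,5) → (φ(4),φ(5)) = (1,5) ∈ E(G2) ✓
  (4,6) → (φ(4),φ(6)) = (5,6) ∈ E(G2) ✓
  (4,7) → (φ(4),φ(7)) = (2,5) ∈ E(G2) ✓
  (4,8) → (φ(4),φ(8)) = (4,5) ∈ E(G2) ✓
  (5,6) → (φ(5),φ(6)) = (1,6) ∈ E(G2) ✓
  (5,7) → (φ(5),φ(7)) = (1,2) ∈ E(G2) ✓
  (6,7) → (φ(6),φ(7)) = (2,6) ∈ E(G2) ✓
  (6,8) → (φ(6),φ(8)) = (4,6) ∈ E(G2) ✓
All 18 edges of G1 map to edges of G2, and |E(G1)| = |E(G2)| = 18, so φ is a bijection on edges as well as vertices. Hence G1 ≅ G2.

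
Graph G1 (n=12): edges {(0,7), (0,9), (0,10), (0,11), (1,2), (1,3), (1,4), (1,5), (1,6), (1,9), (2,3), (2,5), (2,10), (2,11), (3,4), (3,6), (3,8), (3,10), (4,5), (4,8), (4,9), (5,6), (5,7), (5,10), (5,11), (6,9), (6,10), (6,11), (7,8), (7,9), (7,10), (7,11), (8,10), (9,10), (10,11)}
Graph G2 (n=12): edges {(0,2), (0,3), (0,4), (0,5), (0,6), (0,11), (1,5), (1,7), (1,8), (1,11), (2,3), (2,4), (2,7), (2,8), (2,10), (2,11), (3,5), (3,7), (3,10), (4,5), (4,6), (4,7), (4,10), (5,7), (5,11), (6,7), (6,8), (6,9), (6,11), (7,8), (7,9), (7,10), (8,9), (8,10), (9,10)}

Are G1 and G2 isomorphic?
Yes, isomorphic

The graphs are isomorphic.
One valid mapping φ: V(G1) → V(G2): 0→9, 1→0, 2→3, 3→5, 4→11, 5→2, 6→4, 7→8, 8→1, 9→6, 10→7, 11→10

Verify φ preserves adjacency — for each edge of G1, its image is an edge of G2:
  (0,7) → (φ(0),φ(7)) = (8,9) ∈ E(G2) ✓
  (0,9) → (φ(0),φ(9)) = (6,9) ∈ E(G2) ✓
  (0,10) → (φ(0),φ(10)) = (7,9) ∈ E(G2) ✓
  (0,11) → (φ(0),φ(11)) = (9,10) ∈ E(G2) ✓
  (1,2) → (φ(1),φ(2)) = (0,3) ∈ E(G2) ✓
  (1,3) → (φ(1),φ(3)) = (0,5) ∈ E(G2) ✓
  (1,4) → (φ(1),φ(4)) = (0,11) ∈ E(G2) ✓
  (1,5) → (φ(1),φ(5)) = (0,2) ∈ E(G2) ✓
  (1,6) → (φ(1),φ(6)) = (0,4) ∈ E(G2) ✓
  (1,9) → (φ(1),φ(9)) = (0,6) ∈ E(G2) ✓
  (2,3) → (φ(2),φ(3)) = (3,5) ∈ E(G2) ✓
  (2,5) → (φ(2),φ(5)) = (2,3) ∈ E(G2) ✓
  (2,10) → (φ(2),φ(10)) = (3,7) ∈ E(G2) ✓
  (2,11) → (φ(2),φ(11)) = (3,10) ∈ E(G2) ✓
  (3,4) → (φ(3),φ(4)) = (5,11) ∈ E(G2) ✓
  (3,6) → (φ(3),φ(6)) = (4,5) ∈ E(G2) ✓
  (3,8) → (φ(3),φ(8)) = (1,5) ∈ E(G2) ✓
  (3,10) → (φ(3),φ(10)) = (5,7) ∈ E(G2) ✓
  (4,5) → (φ(4),φ(5)) = (2,11) ∈ E(G2) ✓
  (4,8) → (φ(4),φ(8)) = (1,11) ∈ E(G2) ✓
  (4,9) → (φ(4),φ(9)) = (6,11) ∈ E(G2) ✓
  (5,6) → (φ(5),φ(6)) = (2,4) ∈ E(G2) ✓
  (5,7) → (φ(5),φ(7)) = (2,8) ∈ E(G2) ✓
  (5,10) → (φ(5),φ(10)) = (2,7) ∈ E(G2) ✓
  (5,11) → (φ(5),φ(11)) = (2,10) ∈ E(G2) ✓
  (6,9) → (φ(6),φ(9)) = (4,6) ∈ E(G2) ✓
  (6,10) → (φ(6),φ(10)) = (4,7) ∈ E(G2) ✓
  (6,11) → (φ(6),φ(11)) = (4,10) ∈ E(G2) ✓
  (7,8) → (φ(7),φ(8)) = (1,8) ∈ E(G2) ✓
  (7,9) → (φ(7),φ(9)) = (6,8) ∈ E(G2) ✓
  (7,10) → (φ(7),φ(10)) = (7,8) ∈ E(G2) ✓
  (7,11) → (φ(7),φ(11)) = (8,10) ∈ E(G2) ✓
  (8,10) → (φ(8),φ(10)) = (1,7) ∈ E(G2) ✓
  (9,10) → (φ(9),φ(10)) = (6,7) ∈ E(G2) ✓
  (10,11) → (φ(10),φ(11)) = (7,10) ∈ E(G2) ✓
All 35 edges of G1 map to edges of G2, and |E(G1)| = |E(G2)| = 35, so φ is a bijection on edges as well as vertices. Hence G1 ≅ G2.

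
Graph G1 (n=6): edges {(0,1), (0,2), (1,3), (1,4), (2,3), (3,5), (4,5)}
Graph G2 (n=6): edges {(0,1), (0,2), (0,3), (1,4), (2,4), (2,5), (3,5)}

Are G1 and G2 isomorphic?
Yes, isomorphic

The graphs are isomorphic.
One valid mapping φ: V(G1) → V(G2): 0→3, 1→0, 2→5, 3→2, 4→1, 5→4

Verify φ preserves adjacency — for each edge of G1, its image is an edge of G2:
  (0,1) → (φ(0),φ(1)) = (0,3) ∈ E(G2) ✓
  (0,2) → (φ(0),φ(2)) = (3,5) ∈ E(G2) ✓
  (1,3) → (φ(1),φ(3)) = (0,2) ∈ E(G2) ✓
  (1,4) → (φ(1),φ(4)) = (0,1) ∈ E(G2) ✓
  (2,3) → (φ(2),φ(3)) = (2,5) ∈ E(G2) ✓
  (3,5) → (φ(3),φ(5)) = (2,4) ∈ E(G2) ✓
  (4,5) → (φ(4),φ(5)) = (1,4) ∈ E(G2) ✓
All 7 edges of G1 map to edges of G2, and |E(G1)| = |E(G2)| = 7, so φ is a bijection on edges as well as vertices. Hence G1 ≅ G2.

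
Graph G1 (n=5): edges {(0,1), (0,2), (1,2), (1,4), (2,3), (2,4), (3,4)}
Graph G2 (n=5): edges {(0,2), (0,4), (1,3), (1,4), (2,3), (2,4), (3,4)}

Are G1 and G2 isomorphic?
Yes, isomorphic

The graphs are isomorphic.
One valid mapping φ: V(G1) → V(G2): 0→0, 1→2, 2→4, 3→1, 4→3

Verify φ preserves adjacency — for each edge of G1, its image is an edge of G2:
  (0,1) → (φ(0),φ(1)) = (0,2) ∈ E(G2) ✓
  (0,2) → (φ(0),φ(2)) = (0,4) ∈ E(G2) ✓
  (1,2) → (φ(1),φ(2)) = (2,4) ∈ E(G2) ✓
  (1,4) → (φ(1),φ(4)) = (2,3) ∈ E(G2) ✓
  (2,3) → (φ(2),φ(3)) = (1,4) ∈ E(G2) ✓
  (2,4) → (φ(2),φ(4)) = (3,4) ∈ E(G2) ✓
  (3,4) → (φ(3),φ(4)) = (1,3) ∈ E(G2) ✓
All 7 edges of G1 map to edges of G2, and |E(G1)| = |E(G2)| = 7, so φ is a bijection on edges as well as vertices. Hence G1 ≅ G2.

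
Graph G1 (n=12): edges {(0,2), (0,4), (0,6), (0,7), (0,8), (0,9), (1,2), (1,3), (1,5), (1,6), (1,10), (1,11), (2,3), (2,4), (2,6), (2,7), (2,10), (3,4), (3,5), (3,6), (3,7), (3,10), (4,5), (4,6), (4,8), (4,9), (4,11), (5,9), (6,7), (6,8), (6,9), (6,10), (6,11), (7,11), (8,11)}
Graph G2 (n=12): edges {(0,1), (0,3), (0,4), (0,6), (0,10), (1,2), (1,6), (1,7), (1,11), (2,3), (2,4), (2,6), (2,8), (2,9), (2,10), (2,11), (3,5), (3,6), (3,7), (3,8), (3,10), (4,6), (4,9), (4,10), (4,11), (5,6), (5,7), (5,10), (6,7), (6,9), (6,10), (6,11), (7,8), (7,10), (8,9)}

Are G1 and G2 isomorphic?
Yes, isomorphic

The graphs are isomorphic.
One valid mapping φ: V(G1) → V(G2): 0→4, 1→7, 2→10, 3→3, 4→2, 5→8, 6→6, 7→0, 8→11, 9→9, 10→5, 11→1

Verify φ preserves adjacency — for each edge of G1, its image is an edge of G2:
  (0,2) → (φ(0),φ(2)) = (4,10) ∈ E(G2) ✓
  (0,4) → (φ(0),φ(4)) = (2,4) ∈ E(G2) ✓
  (0,6) → (φ(0),φ(6)) = (4,6) ∈ E(G2) ✓
  (0,7) → (φ(0),φ(7)) = (0,4) ∈ E(G2) ✓
  (0,8) → (φ(0),φ(8)) = (4,11) ∈ E(G2) ✓
  (0,9) → (φ(0),φ(9)) = (4,9) ∈ E(G2) ✓
  (1,2) → (φ(1),φ(2)) = (7,10) ∈ E(G2) ✓
  (1,3) → (φ(1),φ(3)) = (3,7) ∈ E(G2) ✓
  (1,5) → (φ(1),φ(5)) = (7,8) ∈ E(G2) ✓
  (1,6) → (φ(1),φ(6)) = (6,7) ∈ E(G2) ✓
  (1,10) → (φ(1),φ(10)) = (5,7) ∈ E(G2) ✓
  (1,11) → (φ(1),φ(11)) = (1,7) ∈ E(G2) ✓
  (2,3) → (φ(2),φ(3)) = (3,10) ∈ E(G2) ✓
  (2,4) → (φ(2),φ(4)) = (2,10) ∈ E(G2) ✓
  (2,6) → (φ(2),φ(6)) = (6,10) ∈ E(G2) ✓
  (2,7) → (φ(2),φ(7)) = (0,10) ∈ E(G2) ✓
  (2,10) → (φ(2),φ(10)) = (5,10) ∈ E(G2) ✓
  (3,4) → (φ(3),φ(4)) = (2,3) ∈ E(G2) ✓
  (3,5) → (φ(3),φ(5)) = (3,8) ∈ E(G2) ✓
  (3,6) → (φ(3),φ(6)) = (3,6) ∈ E(G2) ✓
  (3,7) → (φ(3),φ(7)) = (0,3) ∈ E(G2) ✓
  (3,10) → (φ(3),φ(10)) = (3,5) ∈ E(G2) ✓
  (4,5) → (φ(4),φ(5)) = (2,8) ∈ E(G2) ✓
  (4,6) → (φ(4),φ(6)) = (2,6) ∈ E(G2) ✓
  (4,8) → (φ(4),φ(8)) = (2,11) ∈ E(G2) ✓
  (4,9) → (φ(4),φ(9)) = (2,9) ∈ E(G2) ✓
  (4,11) → (φ(4),φ(11)) = (1,2) ∈ E(G2) ✓
  (5,9) → (φ(5),φ(9)) = (8,9) ∈ E(G2) ✓
  (6,7) → (φ(6),φ(7)) = (0,6) ∈ E(G2) ✓
  (6,8) → (φ(6),φ(8)) = (6,11) ∈ E(G2) ✓
  (6,9) → (φ(6),φ(9)) = (6,9) ∈ E(G2) ✓
  (6,10) → (φ(6),φ(10)) = (5,6) ∈ E(G2) ✓
  (6,11) → (φ(6),φ(11)) = (1,6) ∈ E(G2) ✓
  (7,11) → (φ(7),φ(11)) = (0,1) ∈ E(G2) ✓
  (8,11) → (φ(8),φ(11)) = (1,11) ∈ E(G2) ✓
All 35 edges of G1 map to edges of G2, and |E(G1)| = |E(G2)| = 35, so φ is a bijection on edges as well as vertices. Hence G1 ≅ G2.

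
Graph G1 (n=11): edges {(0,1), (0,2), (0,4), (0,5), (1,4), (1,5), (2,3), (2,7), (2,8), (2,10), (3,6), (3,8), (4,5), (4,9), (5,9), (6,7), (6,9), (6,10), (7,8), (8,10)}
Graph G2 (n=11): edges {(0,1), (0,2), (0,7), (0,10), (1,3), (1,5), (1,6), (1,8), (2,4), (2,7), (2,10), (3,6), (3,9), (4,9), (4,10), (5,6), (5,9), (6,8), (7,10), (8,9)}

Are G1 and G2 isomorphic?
Yes, isomorphic

The graphs are isomorphic.
One valid mapping φ: V(G1) → V(G2): 0→0, 1→7, 2→1, 3→8, 4→10, 5→2, 6→9, 7→3, 8→6, 9→4, 10→5

Verify φ preserves adjacency — for each edge of G1, its image is an edge of G2:
  (0,1) → (φ(0),φ(1)) = (0,7) ∈ E(G2) ✓
  (0,2) → (φ(0),φ(2)) = (0,1) ∈ E(G2) ✓
  (0,4) → (φ(0),φ(4)) = (0,10) ∈ E(G2) ✓
  (0,5) → (φ(0),φ(5)) = (0,2) ∈ E(G2) ✓
  (1,4) → (φ(1),φ(4)) = (7,10) ∈ E(G2) ✓
  (1,5) → (φ(1),φ(5)) = (2,7) ∈ E(G2) ✓
  (2,3) → (φ(2),φ(3)) = (1,8) ∈ E(G2) ✓
  (2,7) → (φ(2),φ(7)) = (1,3) ∈ E(G2) ✓
  (2,8) → (φ(2),φ(8)) = (1,6) ∈ E(G2) ✓
  (2,10) → (φ(2),φ(10)) = (1,5) ∈ E(G2) ✓
  (3,6) → (φ(3),φ(6)) = (8,9) ∈ E(G2) ✓
  (3,8) → (φ(3),φ(8)) = (6,8) ∈ E(G2) ✓
  (4,5) → (φ(4),φ(5)) = (2,10) ∈ E(G2) ✓
  (4,9) → (φ(4),φ(9)) = (4,10) ∈ E(G2) ✓
  (5,9) → (φ(5),φ(9)) = (2,4) ∈ E(G2) ✓
  (6,7) → (φ(6),φ(7)) = (3,9) ∈ E(G2) ✓
  (6,9) → (φ(6),φ(9)) = (4,9) ∈ E(G2) ✓
  (6,10) → (φ(6),φ(10)) = (5,9) ∈ E(G2) ✓
  (7,8) → (φ(7),φ(8)) = (3,6) ∈ E(G2) ✓
  (8,10) → (φ(8),φ(10)) = (5,6) ∈ E(G2) ✓
All 20 edges of G1 map to edges of G2, and |E(G1)| = |E(G2)| = 20, so φ is a bijection on edges as well as vertices. Hence G1 ≅ G2.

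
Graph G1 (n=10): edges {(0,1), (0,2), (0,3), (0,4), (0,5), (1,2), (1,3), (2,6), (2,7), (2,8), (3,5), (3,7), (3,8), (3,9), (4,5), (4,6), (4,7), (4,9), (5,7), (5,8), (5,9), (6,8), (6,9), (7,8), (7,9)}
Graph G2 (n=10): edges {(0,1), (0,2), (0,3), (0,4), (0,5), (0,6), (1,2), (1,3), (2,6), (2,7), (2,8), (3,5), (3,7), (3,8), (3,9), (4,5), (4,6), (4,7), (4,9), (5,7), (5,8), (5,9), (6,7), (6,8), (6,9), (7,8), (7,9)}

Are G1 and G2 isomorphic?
No, not isomorphic

The graphs are NOT isomorphic.

Counting edges: G1 has 25 edge(s); G2 has 27 edge(s).
Edge count is an isomorphism invariant (a bijection on vertices induces a bijection on edges), so differing edge counts rule out isomorphism.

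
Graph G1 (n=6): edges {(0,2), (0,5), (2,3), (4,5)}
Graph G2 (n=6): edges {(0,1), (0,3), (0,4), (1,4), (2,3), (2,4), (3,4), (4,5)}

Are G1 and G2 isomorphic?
No, not isomorphic

The graphs are NOT isomorphic.

Degrees in G1: deg(0)=2, deg(1)=0, deg(2)=2, deg(3)=1, deg(4)=1, deg(5)=2.
Sorted degree sequence of G1: [2, 2, 2, 1, 1, 0].
Degrees in G2: deg(0)=3, deg(1)=2, deg(2)=2, deg(3)=3, deg(4)=5, deg(5)=1.
Sorted degree sequence of G2: [5, 3, 3, 2, 2, 1].
The (sorted) degree sequence is an isomorphism invariant, so since G1 and G2 have different degree sequences they cannot be isomorphic.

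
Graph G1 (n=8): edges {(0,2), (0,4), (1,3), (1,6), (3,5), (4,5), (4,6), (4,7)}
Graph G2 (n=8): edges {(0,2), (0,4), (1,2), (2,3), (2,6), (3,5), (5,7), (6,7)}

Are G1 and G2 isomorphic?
Yes, isomorphic

The graphs are isomorphic.
One valid mapping φ: V(G1) → V(G2): 0→0, 1→5, 2→4, 3→7, 4→2, 5→6, 6→3, 7→1

Verify φ preserves adjacency — for each edge of G1, its image is an edge of G2:
  (0,2) → (φ(0),φ(2)) = (0,4) ∈ E(G2) ✓
  (0,4) → (φ(0),φ(4)) = (0,2) ∈ E(G2) ✓
  (1,3) → (φ(1),φ(3)) = (5,7) ∈ E(G2) ✓
  (1,6) → (φ(1),φ(6)) = (3,5) ∈ E(G2) ✓
  (3,5) → (φ(3),φ(5)) = (6,7) ∈ E(G2) ✓
  (4,5) → (φ(4),φ(5)) = (2,6) ∈ E(G2) ✓
  (4,6) → (φ(4),φ(6)) = (2,3) ∈ E(G2) ✓
  (4,7) → (φ(4),φ(7)) = (1,2) ∈ E(G2) ✓
All 8 edges of G1 map to edges of G2, and |E(G1)| = |E(G2)| = 8, so φ is a bijection on edges as well as vertices. Hence G1 ≅ G2.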